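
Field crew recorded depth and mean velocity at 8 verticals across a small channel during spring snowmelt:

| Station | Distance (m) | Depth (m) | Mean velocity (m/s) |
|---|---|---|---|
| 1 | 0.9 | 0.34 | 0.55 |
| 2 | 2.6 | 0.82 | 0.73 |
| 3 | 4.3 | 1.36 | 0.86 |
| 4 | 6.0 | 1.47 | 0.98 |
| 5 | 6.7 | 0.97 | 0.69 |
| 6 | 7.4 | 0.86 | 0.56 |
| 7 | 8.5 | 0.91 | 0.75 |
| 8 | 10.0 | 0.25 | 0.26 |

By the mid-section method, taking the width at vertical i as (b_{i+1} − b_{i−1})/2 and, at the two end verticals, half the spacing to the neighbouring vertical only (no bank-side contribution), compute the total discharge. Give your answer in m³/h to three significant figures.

w_1 = (2.6 − 0.9)/2 = 0.85 m; q_1 = 0.55 × 0.34 × 0.85 = 0.1590 m³/s
w_2 = (4.3 − 0.9)/2 = 1.7 m; q_2 = 0.73 × 0.82 × 1.7 = 1.018 m³/s
w_3 = (6.0 − 2.6)/2 = 1.7 m; q_3 = 0.86 × 1.36 × 1.7 = 1.988 m³/s
w_4 = (6.7 − 4.3)/2 = 1.2 m; q_4 = 0.98 × 1.47 × 1.2 = 1.729 m³/s
w_5 = (7.4 − 6.0)/2 = 0.7 m; q_5 = 0.69 × 0.97 × 0.7 = 0.4685 m³/s
w_6 = (8.5 − 6.7)/2 = 0.9 m; q_6 = 0.56 × 0.86 × 0.9 = 0.4334 m³/s
w_7 = (10.0 − 7.4)/2 = 1.3 m; q_7 = 0.75 × 0.91 × 1.3 = 0.8873 m³/s
w_8 = (10.0 − 8.5)/2 = 0.75 m; q_8 = 0.26 × 0.25 × 0.75 = 0.04875 m³/s
Q = Σ qᵢ = 6.732 m³/s
= 6.732 × 3600 = 24230 m³/h

24200 m³/h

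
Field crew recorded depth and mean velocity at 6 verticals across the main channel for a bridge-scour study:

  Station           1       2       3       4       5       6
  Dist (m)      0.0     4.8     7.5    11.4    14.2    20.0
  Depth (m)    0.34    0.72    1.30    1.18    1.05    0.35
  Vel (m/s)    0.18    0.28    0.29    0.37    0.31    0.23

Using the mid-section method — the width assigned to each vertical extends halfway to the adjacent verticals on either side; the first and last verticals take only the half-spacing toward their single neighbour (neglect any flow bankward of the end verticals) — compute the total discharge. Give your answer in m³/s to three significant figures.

5.24 m³/s

w_1 = (4.8 − 0.0)/2 = 2.4 m; q_1 = 0.18 × 0.34 × 2.4 = 0.1469 m³/s
w_2 = (7.5 − 0.0)/2 = 3.75 m; q_2 = 0.28 × 0.72 × 3.75 = 0.7560 m³/s
w_3 = (11.4 − 4.8)/2 = 3.3 m; q_3 = 0.29 × 1.30 × 3.3 = 1.244 m³/s
w_4 = (14.2 − 7.5)/2 = 3.35 m; q_4 = 0.37 × 1.18 × 3.35 = 1.463 m³/s
w_5 = (20.0 − 11.4)/2 = 4.3 m; q_5 = 0.31 × 1.05 × 4.3 = 1.400 m³/s
w_6 = (20.0 − 14.2)/2 = 2.9 m; q_6 = 0.23 × 0.35 × 2.9 = 0.2335 m³/s
Q = Σ qᵢ = 5.243 m³/s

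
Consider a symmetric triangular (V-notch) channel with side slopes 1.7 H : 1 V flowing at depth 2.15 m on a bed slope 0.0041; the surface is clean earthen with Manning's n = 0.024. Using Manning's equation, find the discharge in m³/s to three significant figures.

19.9 m³/s

A = z·y² = 1.7×2.15² = 7.858 m²
P = 2y√(1+z²) = 2×2.15×√(1+1.7²) = 8.481 m
R = A/P = 7.858/8.481 = 0.9266 m
Q = (1/n)·A·R^(2/3)·S^(1/2) = (1/0.024) × 7.858 × 0.9266^(2/3) × 0.0041^(1/2) = 19.93 m³/s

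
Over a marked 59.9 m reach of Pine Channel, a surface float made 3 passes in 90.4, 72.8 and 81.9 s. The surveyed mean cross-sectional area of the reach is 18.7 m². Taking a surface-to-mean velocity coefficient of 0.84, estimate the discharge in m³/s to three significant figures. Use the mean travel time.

11.5 m³/s

t̄ = (90.4 + 72.8 + 81.9) / 3 = 81.7 s
v_surface = L / t̄ = 59.9 / 81.7 = 0.7332 m/s
v_mean = 0.84 × 0.7332 = 0.6159 m/s
Q = A × v_mean = 18.7 × 0.6159 = 11.52 m³/s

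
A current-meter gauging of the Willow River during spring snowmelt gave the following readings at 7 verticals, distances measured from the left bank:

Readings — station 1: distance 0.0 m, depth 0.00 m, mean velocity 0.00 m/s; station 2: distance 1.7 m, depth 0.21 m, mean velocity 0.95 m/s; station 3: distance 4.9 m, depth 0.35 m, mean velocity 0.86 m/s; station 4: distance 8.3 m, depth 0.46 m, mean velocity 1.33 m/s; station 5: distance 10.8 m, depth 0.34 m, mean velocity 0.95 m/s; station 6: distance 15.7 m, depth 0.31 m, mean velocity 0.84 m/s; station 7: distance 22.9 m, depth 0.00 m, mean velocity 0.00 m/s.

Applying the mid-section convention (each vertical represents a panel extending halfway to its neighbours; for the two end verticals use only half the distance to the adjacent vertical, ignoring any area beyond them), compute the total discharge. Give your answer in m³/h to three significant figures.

21800 m³/h

w_2 = (4.9 − 0.0)/2 = 2.45 m; q_2 = 0.95 × 0.21 × 2.45 = 0.4888 m³/s
w_3 = (8.3 − 1.7)/2 = 3.3 m; q_3 = 0.86 × 0.35 × 3.3 = 0.9933 m³/s
w_4 = (10.8 − 4.9)/2 = 2.95 m; q_4 = 1.33 × 0.46 × 2.95 = 1.805 m³/s
w_5 = (15.7 − 8.3)/2 = 3.7 m; q_5 = 0.95 × 0.34 × 3.7 = 1.195 m³/s
w_6 = (22.9 − 10.8)/2 = 6.05 m; q_6 = 0.84 × 0.31 × 6.05 = 1.575 m³/s
Stations 1, 7 contribute zero (depth or velocity is 0).
Q = Σ qᵢ = 6.057 m³/s
= 6.057 × 3600 = 21810 m³/h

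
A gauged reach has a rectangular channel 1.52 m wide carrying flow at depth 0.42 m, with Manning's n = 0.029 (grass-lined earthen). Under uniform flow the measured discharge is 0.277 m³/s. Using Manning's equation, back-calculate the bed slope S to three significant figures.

A = b·y = 1.52 × 0.42 = 0.6384 m²
P = b + 2y = 1.52 + 2×0.42 = 2.360 m
R = A/P = 0.6384/2.360 = 0.2705 m
S = (Q·n / (1·A·R^(2/3)))² = (0.277×0.029 / (1×0.6384×0.4183))² = 0.0009050

0.000905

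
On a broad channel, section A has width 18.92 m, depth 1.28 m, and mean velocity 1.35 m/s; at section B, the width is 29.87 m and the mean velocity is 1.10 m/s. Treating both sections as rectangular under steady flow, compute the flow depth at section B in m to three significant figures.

0.995 m

Q = A₁V₁ = (18.92×1.28) × 1.35 = 32.69 m³/s
d₂ = Q/(b₂ V₂) = 32.69/(29.87×1.10) = 0.9950 m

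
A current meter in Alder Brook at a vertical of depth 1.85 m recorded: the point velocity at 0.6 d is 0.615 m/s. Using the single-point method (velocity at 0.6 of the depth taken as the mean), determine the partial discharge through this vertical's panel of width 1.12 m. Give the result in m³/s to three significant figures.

v̄ = v₀.₆ = 0.615 m/s
q = v̄ × d × w = 0.6150 × 1.85 × 1.12 = 1.274 m³/s

1.27 m³/s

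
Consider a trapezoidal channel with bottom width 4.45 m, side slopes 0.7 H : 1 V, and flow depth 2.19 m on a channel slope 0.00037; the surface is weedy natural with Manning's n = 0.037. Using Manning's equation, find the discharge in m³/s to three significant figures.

8.27 m³/s

A = (b + z·y)·y = (4.45 + 0.7×2.19)×2.19 = 13.10 m²
P = b + 2y√(1+z²) = 4.45 + 2×2.19×√(1+0.7²) = 9.796 m
R = A/P = 13.10/9.796 = 1.337 m
Q = (1/n)·A·R^(2/3)·S^(1/2) = (1/0.037) × 13.10 × 1.337^(2/3) × 0.00037^(1/2) = 8.269 m³/s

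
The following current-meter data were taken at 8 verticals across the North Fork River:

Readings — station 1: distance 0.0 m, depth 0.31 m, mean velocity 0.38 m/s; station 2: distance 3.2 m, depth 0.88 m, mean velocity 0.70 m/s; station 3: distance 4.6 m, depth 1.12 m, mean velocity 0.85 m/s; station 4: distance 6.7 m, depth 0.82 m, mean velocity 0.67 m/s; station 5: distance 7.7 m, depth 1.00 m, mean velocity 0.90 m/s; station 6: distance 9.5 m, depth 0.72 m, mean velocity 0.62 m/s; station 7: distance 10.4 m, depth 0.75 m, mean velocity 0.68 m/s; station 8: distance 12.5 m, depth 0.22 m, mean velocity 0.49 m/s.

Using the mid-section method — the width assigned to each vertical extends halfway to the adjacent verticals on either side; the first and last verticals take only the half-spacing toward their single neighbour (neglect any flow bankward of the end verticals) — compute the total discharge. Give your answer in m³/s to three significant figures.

6.86 m³/s

w_1 = (3.2 − 0.0)/2 = 1.6 m; q_1 = 0.38 × 0.31 × 1.6 = 0.1885 m³/s
w_2 = (4.6 − 0.0)/2 = 2.3 m; q_2 = 0.70 × 0.88 × 2.3 = 1.417 m³/s
w_3 = (6.7 − 3.2)/2 = 1.75 m; q_3 = 0.85 × 1.12 × 1.75 = 1.666 m³/s
w_4 = (7.7 − 4.6)/2 = 1.55 m; q_4 = 0.67 × 0.82 × 1.55 = 0.8516 m³/s
w_5 = (9.5 − 6.7)/2 = 1.4 m; q_5 = 0.90 × 1.00 × 1.4 = 1.260 m³/s
w_6 = (10.4 − 7.7)/2 = 1.35 m; q_6 = 0.62 × 0.72 × 1.35 = 0.6026 m³/s
w_7 = (12.5 − 9.5)/2 = 1.5 m; q_7 = 0.68 × 0.75 × 1.5 = 0.7650 m³/s
w_8 = (12.5 − 10.4)/2 = 1.05 m; q_8 = 0.49 × 0.22 × 1.05 = 0.1132 m³/s
Q = Σ qᵢ = 6.864 m³/s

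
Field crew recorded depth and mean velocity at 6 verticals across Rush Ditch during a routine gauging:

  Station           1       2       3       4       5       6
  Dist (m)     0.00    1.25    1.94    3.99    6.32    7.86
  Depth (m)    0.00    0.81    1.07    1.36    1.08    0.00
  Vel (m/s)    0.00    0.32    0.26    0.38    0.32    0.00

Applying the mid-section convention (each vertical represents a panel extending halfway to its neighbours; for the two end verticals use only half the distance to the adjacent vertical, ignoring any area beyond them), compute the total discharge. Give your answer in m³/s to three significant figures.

w_2 = (1.94 − 0.00)/2 = 0.97 m; q_2 = 0.32 × 0.81 × 0.97 = 0.2514 m³/s
w_3 = (3.99 − 1.25)/2 = 1.37 m; q_3 = 0.26 × 1.07 × 1.37 = 0.3811 m³/s
w_4 = (6.32 − 1.94)/2 = 2.19 m; q_4 = 0.38 × 1.36 × 2.19 = 1.132 m³/s
w_5 = (7.86 − 3.99)/2 = 1.935 m; q_5 = 0.32 × 1.08 × 1.935 = 0.6687 m³/s
Stations 1, 6 contribute zero (depth or velocity is 0).
Q = Σ qᵢ = 2.433 m³/s

2.43 m³/s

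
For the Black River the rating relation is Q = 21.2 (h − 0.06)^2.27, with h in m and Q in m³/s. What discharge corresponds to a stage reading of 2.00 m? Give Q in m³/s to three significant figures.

95.4 m³/s

Q = 21.2 × (2.00 − 0.06)^2.27 = 21.2 × 1.94^2.27 = 95.42 m³/s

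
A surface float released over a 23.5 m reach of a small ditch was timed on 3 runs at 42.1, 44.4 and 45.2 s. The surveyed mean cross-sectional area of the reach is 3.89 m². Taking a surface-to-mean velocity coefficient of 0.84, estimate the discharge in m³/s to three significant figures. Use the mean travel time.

t̄ = (42.1 + 44.4 + 45.2) / 3 = 43.9 s
v_surface = L / t̄ = 23.5 / 43.9 = 0.5353 m/s
v_mean = 0.84 × 0.5353 = 0.4497 m/s
Q = A × v_mean = 3.89 × 0.4497 = 1.749 m³/s

1.75 m³/s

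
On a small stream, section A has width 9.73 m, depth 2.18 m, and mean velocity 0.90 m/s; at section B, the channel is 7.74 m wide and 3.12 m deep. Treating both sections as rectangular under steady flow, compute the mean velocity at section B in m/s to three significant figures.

Q = A₁V₁ = (9.73×2.18) × 0.90 = 19.09 m³/s
A₂ = 7.74 × 3.12 = 24.15 m²
V₂ = Q/A₂ = 19.09/24.15 = 0.7905 m/s

0.791 m/s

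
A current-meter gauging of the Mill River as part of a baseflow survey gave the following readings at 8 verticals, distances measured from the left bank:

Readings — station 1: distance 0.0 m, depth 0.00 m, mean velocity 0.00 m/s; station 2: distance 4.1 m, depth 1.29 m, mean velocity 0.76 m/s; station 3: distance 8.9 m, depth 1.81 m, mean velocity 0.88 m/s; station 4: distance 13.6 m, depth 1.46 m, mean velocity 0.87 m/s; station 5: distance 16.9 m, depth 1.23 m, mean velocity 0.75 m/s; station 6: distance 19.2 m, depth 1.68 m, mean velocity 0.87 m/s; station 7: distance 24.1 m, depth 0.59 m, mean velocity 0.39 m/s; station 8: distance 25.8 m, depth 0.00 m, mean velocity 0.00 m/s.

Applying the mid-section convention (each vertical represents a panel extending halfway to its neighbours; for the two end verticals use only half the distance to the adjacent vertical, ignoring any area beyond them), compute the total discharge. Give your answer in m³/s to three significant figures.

w_2 = (8.9 − 0.0)/2 = 4.45 m; q_2 = 0.76 × 1.29 × 4.45 = 4.363 m³/s
w_3 = (13.6 − 4.1)/2 = 4.75 m; q_3 = 0.88 × 1.81 × 4.75 = 7.566 m³/s
w_4 = (16.9 − 8.9)/2 = 4 m; q_4 = 0.87 × 1.46 × 4 = 5.081 m³/s
w_5 = (19.2 − 13.6)/2 = 2.8 m; q_5 = 0.75 × 1.23 × 2.8 = 2.583 m³/s
w_6 = (24.1 − 16.9)/2 = 3.6 m; q_6 = 0.87 × 1.68 × 3.6 = 5.262 m³/s
w_7 = (25.8 − 19.2)/2 = 3.3 m; q_7 = 0.39 × 0.59 × 3.3 = 0.7593 m³/s
Stations 1, 8 contribute zero (depth or velocity is 0).
Q = Σ qᵢ = 25.61 m³/s

25.6 m³/s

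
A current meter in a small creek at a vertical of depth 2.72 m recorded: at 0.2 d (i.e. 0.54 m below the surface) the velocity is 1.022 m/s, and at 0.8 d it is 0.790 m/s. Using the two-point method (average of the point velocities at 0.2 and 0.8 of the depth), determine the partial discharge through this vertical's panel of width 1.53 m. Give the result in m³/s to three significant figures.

v̄ = (1.022 + 0.790) / 2 = 0.9060 m/s
q = v̄ × d × w = 0.9060 × 2.72 × 1.53 = 3.770 m³/s

3.77 m³/s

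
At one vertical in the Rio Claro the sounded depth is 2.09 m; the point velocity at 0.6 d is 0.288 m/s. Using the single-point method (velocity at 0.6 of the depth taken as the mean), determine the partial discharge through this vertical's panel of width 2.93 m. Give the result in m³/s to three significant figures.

1.76 m³/s

v̄ = v₀.₆ = 0.288 m/s
q = v̄ × d × w = 0.2880 × 2.09 × 2.93 = 1.764 m³/s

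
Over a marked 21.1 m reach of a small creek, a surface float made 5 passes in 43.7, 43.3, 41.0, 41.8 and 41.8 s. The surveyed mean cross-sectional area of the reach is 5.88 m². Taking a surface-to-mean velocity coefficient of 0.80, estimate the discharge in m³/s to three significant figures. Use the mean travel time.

2.35 m³/s

t̄ = (43.7 + 43.3 + 41.0 + 41.8 + 41.8) / 5 = 42.32 s
v_surface = L / t̄ = 21.1 / 42.32 = 0.4986 m/s
v_mean = 0.80 × 0.4986 = 0.3989 m/s
Q = A × v_mean = 5.88 × 0.3989 = 2.345 m³/s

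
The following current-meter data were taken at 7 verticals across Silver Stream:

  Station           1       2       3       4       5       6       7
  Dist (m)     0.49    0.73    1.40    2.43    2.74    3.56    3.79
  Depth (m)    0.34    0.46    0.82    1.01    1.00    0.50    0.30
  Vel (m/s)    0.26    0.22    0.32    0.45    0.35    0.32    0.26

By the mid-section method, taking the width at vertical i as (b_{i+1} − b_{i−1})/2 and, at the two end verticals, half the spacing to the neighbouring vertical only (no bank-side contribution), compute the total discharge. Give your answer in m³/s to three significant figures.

w_1 = (0.73 − 0.49)/2 = 0.12 m; q_1 = 0.26 × 0.34 × 0.12 = 0.01061 m³/s
w_2 = (1.40 − 0.49)/2 = 0.455 m; q_2 = 0.22 × 0.46 × 0.455 = 0.04605 m³/s
w_3 = (2.43 − 0.73)/2 = 0.85 m; q_3 = 0.32 × 0.82 × 0.85 = 0.2230 m³/s
w_4 = (2.74 − 1.40)/2 = 0.67 m; q_4 = 0.45 × 1.01 × 0.67 = 0.3045 m³/s
w_5 = (3.56 − 2.43)/2 = 0.565 m; q_5 = 0.35 × 1.00 × 0.565 = 0.1978 m³/s
w_6 = (3.79 − 2.74)/2 = 0.525 m; q_6 = 0.32 × 0.50 × 0.525 = 0.08400 m³/s
w_7 = (3.79 − 3.56)/2 = 0.115 m; q_7 = 0.26 × 0.30 × 0.115 = 0.008970 m³/s
Q = Σ qᵢ = 0.8749 m³/s

0.875 m³/s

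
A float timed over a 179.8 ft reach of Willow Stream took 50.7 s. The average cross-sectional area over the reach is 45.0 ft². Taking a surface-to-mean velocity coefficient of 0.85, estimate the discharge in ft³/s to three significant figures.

v_surface = L / t̄ = 179.8 / 50.7 = 3.546 ft/s
v_mean = 0.85 × 3.546 = 3.014 ft/s
Q = A × v_mean = 45.0 × 3.014 = 135.6 ft³/s

136 ft³/s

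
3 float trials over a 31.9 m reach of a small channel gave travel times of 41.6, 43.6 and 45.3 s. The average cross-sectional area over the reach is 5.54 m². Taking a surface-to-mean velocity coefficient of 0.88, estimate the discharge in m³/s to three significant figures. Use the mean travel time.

3.58 m³/s

t̄ = (41.6 + 43.6 + 45.3) / 3 = 43.5 s
v_surface = L / t̄ = 31.9 / 43.5 = 0.7333 m/s
v_mean = 0.88 × 0.7333 = 0.6453 m/s
Q = A × v_mean = 5.54 × 0.6453 = 3.575 m³/s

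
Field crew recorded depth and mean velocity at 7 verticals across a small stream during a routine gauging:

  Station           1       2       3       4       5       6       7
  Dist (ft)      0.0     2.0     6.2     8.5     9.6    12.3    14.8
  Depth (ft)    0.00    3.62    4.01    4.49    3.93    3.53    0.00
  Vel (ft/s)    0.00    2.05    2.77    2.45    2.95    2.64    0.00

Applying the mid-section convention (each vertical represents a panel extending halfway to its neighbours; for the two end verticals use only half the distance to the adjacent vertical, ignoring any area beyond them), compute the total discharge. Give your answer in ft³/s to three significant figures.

124 ft³/s

w_2 = (6.2 − 0.0)/2 = 3.1 ft; q_2 = 2.05 × 3.62 × 3.1 = 23.01 ft³/s
w_3 = (8.5 − 2.0)/2 = 3.25 ft; q_3 = 2.77 × 4.01 × 3.25 = 36.10 ft³/s
w_4 = (9.6 − 6.2)/2 = 1.7 ft; q_4 = 2.45 × 4.49 × 1.7 = 18.70 ft³/s
w_5 = (12.3 − 8.5)/2 = 1.9 ft; q_5 = 2.95 × 3.93 × 1.9 = 22.03 ft³/s
w_6 = (14.8 − 9.6)/2 = 2.6 ft; q_6 = 2.64 × 3.53 × 2.6 = 24.23 ft³/s
Stations 1, 7 contribute zero (depth or velocity is 0).
Q = Σ qᵢ = 124.1 ft³/s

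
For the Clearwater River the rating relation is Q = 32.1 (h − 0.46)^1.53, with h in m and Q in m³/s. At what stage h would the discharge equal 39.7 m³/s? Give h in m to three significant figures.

h − h₀ = (Q/C)^(1/b) = (39.7/32.1)^(1/1.53) = 1.149 m
h = 0.46 + 1.149 = 1.609 m

1.61 m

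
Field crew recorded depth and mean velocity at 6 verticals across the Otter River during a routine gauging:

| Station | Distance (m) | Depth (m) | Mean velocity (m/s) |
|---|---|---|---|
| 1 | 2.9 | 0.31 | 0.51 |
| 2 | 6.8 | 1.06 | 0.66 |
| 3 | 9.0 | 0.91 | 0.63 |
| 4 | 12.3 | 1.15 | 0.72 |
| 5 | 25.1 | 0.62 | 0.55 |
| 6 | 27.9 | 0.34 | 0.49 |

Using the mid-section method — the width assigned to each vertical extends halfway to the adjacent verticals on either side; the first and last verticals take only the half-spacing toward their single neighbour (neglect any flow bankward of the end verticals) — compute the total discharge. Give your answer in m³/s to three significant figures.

w_1 = (6.8 − 2.9)/2 = 1.95 m; q_1 = 0.51 × 0.31 × 1.95 = 0.3083 m³/s
w_2 = (9.0 − 2.9)/2 = 3.05 m; q_2 = 0.66 × 1.06 × 3.05 = 2.134 m³/s
w_3 = (12.3 − 6.8)/2 = 2.75 m; q_3 = 0.63 × 0.91 × 2.75 = 1.577 m³/s
w_4 = (25.1 − 9.0)/2 = 8.05 m; q_4 = 0.72 × 1.15 × 8.05 = 6.665 m³/s
w_5 = (27.9 − 12.3)/2 = 7.8 m; q_5 = 0.55 × 0.62 × 7.8 = 2.660 m³/s
w_6 = (27.9 − 25.1)/2 = 1.4 m; q_6 = 0.49 × 0.34 × 1.4 = 0.2332 m³/s
Q = Σ qᵢ = 13.58 m³/s

13.6 m³/s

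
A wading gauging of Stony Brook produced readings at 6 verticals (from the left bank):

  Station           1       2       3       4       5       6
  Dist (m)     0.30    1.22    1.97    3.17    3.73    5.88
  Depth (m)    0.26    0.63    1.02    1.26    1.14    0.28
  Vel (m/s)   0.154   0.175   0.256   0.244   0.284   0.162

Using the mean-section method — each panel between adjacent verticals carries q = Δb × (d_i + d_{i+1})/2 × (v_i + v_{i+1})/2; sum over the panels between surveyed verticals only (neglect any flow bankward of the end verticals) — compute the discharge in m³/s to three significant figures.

1.06 m³/s

Panel 1-2: Δb = 0.92 m, d̄ = (0.26+0.63)/2 = 0.445, v̄ = (0.154+0.175)/2 = 0.1645 → q = 0.92×0.445×0.1645 = 0.06735 m³/s
Panel 2-3: Δb = 0.75 m, d̄ = (0.63+1.02)/2 = 0.825, v̄ = (0.175+0.256)/2 = 0.2155 → q = 0.75×0.825×0.2155 = 0.1333 m³/s
Panel 3-4: Δb = 1.2 m, d̄ = (1.02+1.26)/2 = 1.14, v̄ = (0.256+0.244)/2 = 0.25 → q = 1.2×1.14×0.25 = 0.3420 m³/s
Panel 4-5: Δb = 0.56 m, d̄ = (1.26+1.14)/2 = 1.2, v̄ = (0.244+0.284)/2 = 0.264 → q = 0.56×1.2×0.264 = 0.1774 m³/s
Panel 5-6: Δb = 2.15 m, d̄ = (1.14+0.28)/2 = 0.71, v̄ = (0.284+0.162)/2 = 0.223 → q = 2.15×0.71×0.223 = 0.3404 m³/s
Q = Σ q = 1.061 m³/s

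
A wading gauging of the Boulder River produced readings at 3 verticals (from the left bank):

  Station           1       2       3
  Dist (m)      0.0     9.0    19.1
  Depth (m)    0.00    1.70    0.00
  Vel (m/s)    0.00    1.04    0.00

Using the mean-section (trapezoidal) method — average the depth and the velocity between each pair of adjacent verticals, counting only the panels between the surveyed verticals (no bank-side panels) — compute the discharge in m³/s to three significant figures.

8.44 m³/s

Panel 1-2: Δb = 9 m, d̄ = (0.00+1.70)/2 = 0.85, v̄ = (0.00+1.04)/2 = 0.52 → q = 9×0.85×0.52 = 3.978 m³/s
Panel 2-3: Δb = 10.1 m, d̄ = (1.70+0.00)/2 = 0.85, v̄ = (1.04+0.00)/2 = 0.52 → q = 10.1×0.85×0.52 = 4.464 m³/s
Q = Σ q = 8.442 m³/s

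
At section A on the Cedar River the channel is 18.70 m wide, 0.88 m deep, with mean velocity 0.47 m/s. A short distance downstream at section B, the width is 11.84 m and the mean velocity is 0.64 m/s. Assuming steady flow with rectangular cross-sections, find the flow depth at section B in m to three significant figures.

1.02 m

Q = A₁V₁ = (18.70×0.88) × 0.47 = 7.734 m³/s
d₂ = Q/(b₂ V₂) = 7.734/(11.84×0.64) = 1.021 m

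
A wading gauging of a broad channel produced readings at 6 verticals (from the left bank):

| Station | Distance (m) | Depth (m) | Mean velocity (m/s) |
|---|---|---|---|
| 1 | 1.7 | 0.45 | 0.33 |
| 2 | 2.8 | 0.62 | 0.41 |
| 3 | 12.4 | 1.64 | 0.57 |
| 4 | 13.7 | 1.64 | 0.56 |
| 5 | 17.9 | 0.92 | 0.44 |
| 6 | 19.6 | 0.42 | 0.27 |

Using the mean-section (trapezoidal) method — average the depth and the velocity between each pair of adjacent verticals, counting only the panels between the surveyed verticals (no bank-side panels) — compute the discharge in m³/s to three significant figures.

Panel 1-2: Δb = 1.1 m, d̄ = (0.45+0.62)/2 = 0.535, v̄ = (0.33+0.41)/2 = 0.37 → q = 1.1×0.535×0.37 = 0.2177 m³/s
Panel 2-3: Δb = 9.6 m, d̄ = (0.62+1.64)/2 = 1.13, v̄ = (0.41+0.57)/2 = 0.49 → q = 9.6×1.13×0.49 = 5.316 m³/s
Panel 3-4: Δb = 1.3 m, d̄ = (1.64+1.64)/2 = 1.64, v̄ = (0.57+0.56)/2 = 0.565 → q = 1.3×1.64×0.565 = 1.205 m³/s
Panel 4-5: Δb = 4.2 m, d̄ = (1.64+0.92)/2 = 1.28, v̄ = (0.56+0.44)/2 = 0.5 → q = 4.2×1.28×0.5 = 2.688 m³/s
Panel 5-6: Δb = 1.7 m, d̄ = (0.92+0.42)/2 = 0.67, v̄ = (0.44+0.27)/2 = 0.355 → q = 1.7×0.67×0.355 = 0.4043 m³/s
Q = Σ q = 9.830 m³/s

9.83 m³/s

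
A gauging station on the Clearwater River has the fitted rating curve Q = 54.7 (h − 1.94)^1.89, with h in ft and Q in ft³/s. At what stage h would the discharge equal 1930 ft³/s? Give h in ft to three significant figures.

h − h₀ = (Q/C)^(1/b) = (1930/54.7)^(1/1.89) = 6.589 ft
h = 1.94 + 6.589 = 8.529 ft

8.53 ft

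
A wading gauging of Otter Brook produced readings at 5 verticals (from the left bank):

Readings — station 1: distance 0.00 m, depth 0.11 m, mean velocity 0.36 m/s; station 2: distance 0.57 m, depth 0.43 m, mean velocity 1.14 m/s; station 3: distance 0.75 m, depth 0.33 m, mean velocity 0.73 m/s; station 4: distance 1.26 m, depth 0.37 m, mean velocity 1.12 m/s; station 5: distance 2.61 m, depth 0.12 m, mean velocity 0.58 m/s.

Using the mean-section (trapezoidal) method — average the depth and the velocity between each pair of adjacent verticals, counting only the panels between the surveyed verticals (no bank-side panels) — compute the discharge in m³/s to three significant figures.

0.626 m³/s

Panel 1-2: Δb = 0.57 m, d̄ = (0.11+0.43)/2 = 0.27, v̄ = (0.36+1.14)/2 = 0.75 → q = 0.57×0.27×0.75 = 0.1154 m³/s
Panel 2-3: Δb = 0.18 m, d̄ = (0.43+0.33)/2 = 0.38, v̄ = (1.14+0.73)/2 = 0.935 → q = 0.18×0.38×0.935 = 0.06395 m³/s
Panel 3-4: Δb = 0.51 m, d̄ = (0.33+0.37)/2 = 0.35, v̄ = (0.73+1.12)/2 = 0.925 → q = 0.51×0.35×0.925 = 0.1651 m³/s
Panel 4-5: Δb = 1.35 m, d̄ = (0.37+0.12)/2 = 0.245, v̄ = (1.12+0.58)/2 = 0.85 → q = 1.35×0.245×0.85 = 0.2811 m³/s
Q = Σ q = 0.6256 m³/s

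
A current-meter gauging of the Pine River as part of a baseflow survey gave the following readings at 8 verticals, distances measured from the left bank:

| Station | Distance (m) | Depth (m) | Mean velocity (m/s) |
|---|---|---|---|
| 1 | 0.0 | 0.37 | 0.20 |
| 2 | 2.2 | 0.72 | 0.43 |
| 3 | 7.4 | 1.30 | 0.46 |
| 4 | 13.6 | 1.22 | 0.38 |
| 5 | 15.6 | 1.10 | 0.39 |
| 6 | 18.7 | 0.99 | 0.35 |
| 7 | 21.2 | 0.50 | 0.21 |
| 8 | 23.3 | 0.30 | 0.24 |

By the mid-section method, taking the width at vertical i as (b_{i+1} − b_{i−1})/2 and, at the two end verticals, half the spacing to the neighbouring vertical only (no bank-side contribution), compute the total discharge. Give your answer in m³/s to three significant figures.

8.92 m³/s

w_1 = (2.2 − 0.0)/2 = 1.1 m; q_1 = 0.20 × 0.37 × 1.1 = 0.08140 m³/s
w_2 = (7.4 − 0.0)/2 = 3.7 m; q_2 = 0.43 × 0.72 × 3.7 = 1.146 m³/s
w_3 = (13.6 − 2.2)/2 = 5.7 m; q_3 = 0.46 × 1.30 × 5.7 = 3.409 m³/s
w_4 = (15.6 − 7.4)/2 = 4.1 m; q_4 = 0.38 × 1.22 × 4.1 = 1.901 m³/s
w_5 = (18.7 − 13.6)/2 = 2.55 m; q_5 = 0.39 × 1.10 × 2.55 = 1.094 m³/s
w_6 = (21.2 − 15.6)/2 = 2.8 m; q_6 = 0.35 × 0.99 × 2.8 = 0.9702 m³/s
w_7 = (23.3 − 18.7)/2 = 2.3 m; q_7 = 0.21 × 0.50 × 2.3 = 0.2415 m³/s
w_8 = (23.3 − 21.2)/2 = 1.05 m; q_8 = 0.24 × 0.30 × 1.05 = 0.07560 m³/s
Q = Σ qᵢ = 8.918 m³/s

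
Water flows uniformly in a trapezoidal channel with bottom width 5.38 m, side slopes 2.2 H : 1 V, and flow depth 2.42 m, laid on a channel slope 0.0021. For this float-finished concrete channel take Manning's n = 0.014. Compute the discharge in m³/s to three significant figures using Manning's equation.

A = (b + z·y)·y = (5.38 + 2.2×2.42)×2.42 = 25.90 m²
P = b + 2y√(1+z²) = 5.38 + 2×2.42×√(1+2.2²) = 17.08 m
R = A/P = 25.90/17.08 = 1.517 m
Q = (1/n)·A·R^(2/3)·S^(1/2) = (1/0.014) × 25.90 × 1.517^(2/3) × 0.0021^(1/2) = 111.9 m³/s

112 m³/s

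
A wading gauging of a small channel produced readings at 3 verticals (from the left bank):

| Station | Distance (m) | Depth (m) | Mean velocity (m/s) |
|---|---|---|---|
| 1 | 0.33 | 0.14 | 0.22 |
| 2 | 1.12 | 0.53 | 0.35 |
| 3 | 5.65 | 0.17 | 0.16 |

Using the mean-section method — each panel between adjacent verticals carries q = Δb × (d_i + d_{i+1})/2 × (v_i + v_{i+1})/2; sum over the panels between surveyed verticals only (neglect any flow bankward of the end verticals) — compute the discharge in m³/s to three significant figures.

0.480 m³/s

Panel 1-2: Δb = 0.79 m, d̄ = (0.14+0.53)/2 = 0.335, v̄ = (0.22+0.35)/2 = 0.285 → q = 0.79×0.335×0.285 = 0.07543 m³/s
Panel 2-3: Δb = 4.53 m, d̄ = (0.53+0.17)/2 = 0.35, v̄ = (0.35+0.16)/2 = 0.255 → q = 4.53×0.35×0.255 = 0.4043 m³/s
Q = Σ q = 0.4797 m³/s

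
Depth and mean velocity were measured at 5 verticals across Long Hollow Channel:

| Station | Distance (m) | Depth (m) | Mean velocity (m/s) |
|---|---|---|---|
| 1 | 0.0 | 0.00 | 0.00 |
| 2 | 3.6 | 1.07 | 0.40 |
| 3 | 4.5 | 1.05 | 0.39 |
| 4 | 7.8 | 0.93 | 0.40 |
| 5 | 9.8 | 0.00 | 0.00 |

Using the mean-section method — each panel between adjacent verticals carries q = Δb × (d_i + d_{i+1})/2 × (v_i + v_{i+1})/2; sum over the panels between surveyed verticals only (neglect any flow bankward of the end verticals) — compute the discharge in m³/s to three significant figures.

Panel 1-2: Δb = 3.6 m, d̄ = (0.00+1.07)/2 = 0.535, v̄ = (0.00+0.40)/2 = 0.2 → q = 3.6×0.535×0.2 = 0.3852 m³/s
Panel 2-3: Δb = 0.9 m, d̄ = (1.07+1.05)/2 = 1.06, v̄ = (0.40+0.39)/2 = 0.395 → q = 0.9×1.06×0.395 = 0.3768 m³/s
Panel 3-4: Δb = 3.3 m, d̄ = (1.05+0.93)/2 = 0.99, v̄ = (0.39+0.40)/2 = 0.395 → q = 3.3×0.99×0.395 = 1.290 m³/s
Panel 4-5: Δb = 2 m, d̄ = (0.93+0.00)/2 = 0.465, v̄ = (0.40+0.00)/2 = 0.2 → q = 2×0.465×0.2 = 0.1860 m³/s
Q = Σ q = 2.238 m³/s

2.24 m³/s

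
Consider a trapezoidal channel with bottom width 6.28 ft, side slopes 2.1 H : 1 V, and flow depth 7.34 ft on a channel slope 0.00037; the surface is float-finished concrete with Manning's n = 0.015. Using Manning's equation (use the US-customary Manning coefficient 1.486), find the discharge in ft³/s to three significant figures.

757 ft³/s

A = (b + z·y)·y = (6.28 + 2.1×7.34)×7.34 = 159.2 ft²
P = b + 2y√(1+z²) = 6.28 + 2×7.34×√(1+2.1²) = 40.42 ft
R = A/P = 159.2/40.42 = 3.939 ft
Q = (1.486/n)·A·R^(2/3)·S^(1/2) = (1.486/0.015) × 159.2 × 3.939^(2/3) × 0.00037^(1/2) = 756.8 ft³/s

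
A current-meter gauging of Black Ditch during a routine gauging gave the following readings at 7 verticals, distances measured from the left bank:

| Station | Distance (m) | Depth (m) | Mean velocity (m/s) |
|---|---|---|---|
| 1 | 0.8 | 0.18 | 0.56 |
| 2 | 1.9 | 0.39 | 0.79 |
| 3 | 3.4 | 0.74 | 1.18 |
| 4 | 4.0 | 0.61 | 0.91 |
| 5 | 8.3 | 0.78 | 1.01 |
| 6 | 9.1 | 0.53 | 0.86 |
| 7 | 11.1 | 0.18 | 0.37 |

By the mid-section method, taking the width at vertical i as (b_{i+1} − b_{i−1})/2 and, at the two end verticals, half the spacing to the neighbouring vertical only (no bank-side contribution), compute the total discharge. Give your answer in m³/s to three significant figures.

5.45 m³/s

w_1 = (1.9 − 0.8)/2 = 0.55 m; q_1 = 0.56 × 0.18 × 0.55 = 0.05544 m³/s
w_2 = (3.4 − 0.8)/2 = 1.3 m; q_2 = 0.79 × 0.39 × 1.3 = 0.4005 m³/s
w_3 = (4.0 − 1.9)/2 = 1.05 m; q_3 = 1.18 × 0.74 × 1.05 = 0.9169 m³/s
w_4 = (8.3 − 3.4)/2 = 2.45 m; q_4 = 0.91 × 0.61 × 2.45 = 1.360 m³/s
w_5 = (9.1 − 4.0)/2 = 2.55 m; q_5 = 1.01 × 0.78 × 2.55 = 2.009 m³/s
w_6 = (11.1 − 8.3)/2 = 1.4 m; q_6 = 0.86 × 0.53 × 1.4 = 0.6381 m³/s
w_7 = (11.1 − 9.1)/2 = 1 m; q_7 = 0.37 × 0.18 × 1 = 0.06660 m³/s
Q = Σ qᵢ = 5.446 m³/s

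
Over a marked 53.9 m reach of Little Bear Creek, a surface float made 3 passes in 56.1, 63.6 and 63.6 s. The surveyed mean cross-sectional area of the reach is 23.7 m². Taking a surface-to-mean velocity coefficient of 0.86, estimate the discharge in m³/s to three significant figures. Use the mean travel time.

t̄ = (56.1 + 63.6 + 63.6) / 3 = 61.1 s
v_surface = L / t̄ = 53.9 / 61.1 = 0.8822 m/s
v_mean = 0.86 × 0.8822 = 0.7587 m/s
Q = A × v_mean = 23.7 × 0.7587 = 17.98 m³/s

18.0 m³/s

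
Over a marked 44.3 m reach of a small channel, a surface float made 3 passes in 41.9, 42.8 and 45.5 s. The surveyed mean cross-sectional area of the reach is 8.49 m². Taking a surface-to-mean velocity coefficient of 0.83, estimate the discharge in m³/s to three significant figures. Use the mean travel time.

7.19 m³/s

t̄ = (41.9 + 42.8 + 45.5) / 3 = 43.4 s
v_surface = L / t̄ = 44.3 / 43.4 = 1.021 m/s
v_mean = 0.83 × 1.021 = 0.8472 m/s
Q = A × v_mean = 8.49 × 0.8472 = 7.193 m³/s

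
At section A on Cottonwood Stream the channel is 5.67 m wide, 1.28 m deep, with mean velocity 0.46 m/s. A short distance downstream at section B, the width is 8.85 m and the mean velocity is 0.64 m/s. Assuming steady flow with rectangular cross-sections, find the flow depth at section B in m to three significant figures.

Q = A₁V₁ = (5.67×1.28) × 0.46 = 3.338 m³/s
d₂ = Q/(b₂ V₂) = 3.338/(8.85×0.64) = 0.5894 m

0.589 m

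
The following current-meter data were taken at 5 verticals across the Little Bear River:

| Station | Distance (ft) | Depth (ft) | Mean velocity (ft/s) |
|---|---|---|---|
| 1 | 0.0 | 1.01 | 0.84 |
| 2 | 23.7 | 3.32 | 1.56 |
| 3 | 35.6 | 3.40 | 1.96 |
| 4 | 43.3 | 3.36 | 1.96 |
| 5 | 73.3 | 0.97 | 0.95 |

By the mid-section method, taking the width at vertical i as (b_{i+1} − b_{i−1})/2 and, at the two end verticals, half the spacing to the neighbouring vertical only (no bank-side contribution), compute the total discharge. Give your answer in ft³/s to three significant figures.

306 ft³/s

w_1 = (23.7 − 0.0)/2 = 11.85 ft; q_1 = 0.84 × 1.01 × 11.85 = 10.05 ft³/s
w_2 = (35.6 − 0.0)/2 = 17.8 ft; q_2 = 1.56 × 3.32 × 17.8 = 92.19 ft³/s
w_3 = (43.3 − 23.7)/2 = 9.8 ft; q_3 = 1.96 × 3.40 × 9.8 = 65.31 ft³/s
w_4 = (73.3 − 35.6)/2 = 18.85 ft; q_4 = 1.96 × 3.36 × 18.85 = 124.1 ft³/s
w_5 = (73.3 − 43.3)/2 = 15 ft; q_5 = 0.95 × 0.97 × 15 = 13.82 ft³/s
Q = Σ qᵢ = 305.5 ft³/s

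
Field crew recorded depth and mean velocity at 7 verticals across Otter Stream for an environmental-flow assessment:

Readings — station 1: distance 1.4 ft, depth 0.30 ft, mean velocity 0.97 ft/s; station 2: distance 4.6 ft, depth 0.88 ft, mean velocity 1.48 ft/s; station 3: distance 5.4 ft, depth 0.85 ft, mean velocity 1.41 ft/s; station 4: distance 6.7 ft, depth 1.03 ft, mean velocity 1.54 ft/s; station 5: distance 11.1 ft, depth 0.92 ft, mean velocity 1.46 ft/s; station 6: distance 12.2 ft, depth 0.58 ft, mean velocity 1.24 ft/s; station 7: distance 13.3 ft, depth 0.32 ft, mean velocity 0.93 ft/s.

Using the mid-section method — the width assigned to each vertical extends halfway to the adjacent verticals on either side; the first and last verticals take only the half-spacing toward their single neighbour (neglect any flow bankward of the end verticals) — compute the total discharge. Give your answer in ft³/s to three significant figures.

13.5 ft³/s

w_1 = (4.6 − 1.4)/2 = 1.6 ft; q_1 = 0.97 × 0.30 × 1.6 = 0.4656 ft³/s
w_2 = (5.4 − 1.4)/2 = 2 ft; q_2 = 1.48 × 0.88 × 2 = 2.605 ft³/s
w_3 = (6.7 − 4.6)/2 = 1.05 ft; q_3 = 1.41 × 0.85 × 1.05 = 1.258 ft³/s
w_4 = (11.1 − 5.4)/2 = 2.85 ft; q_4 = 1.54 × 1.03 × 2.85 = 4.521 ft³/s
w_5 = (12.2 − 6.7)/2 = 2.75 ft; q_5 = 1.46 × 0.92 × 2.75 = 3.694 ft³/s
w_6 = (13.3 − 11.1)/2 = 1.1 ft; q_6 = 1.24 × 0.58 × 1.1 = 0.7911 ft³/s
w_7 = (13.3 − 12.2)/2 = 0.55 ft; q_7 = 0.93 × 0.32 × 0.55 = 0.1637 ft³/s
Q = Σ qᵢ = 13.50 ft³/s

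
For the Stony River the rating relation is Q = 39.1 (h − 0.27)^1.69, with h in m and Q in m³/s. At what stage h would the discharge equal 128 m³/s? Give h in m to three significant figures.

2.29 m

h − h₀ = (Q/C)^(1/b) = (128/39.1)^(1/1.69) = 2.017 m
h = 0.27 + 2.017 = 2.287 m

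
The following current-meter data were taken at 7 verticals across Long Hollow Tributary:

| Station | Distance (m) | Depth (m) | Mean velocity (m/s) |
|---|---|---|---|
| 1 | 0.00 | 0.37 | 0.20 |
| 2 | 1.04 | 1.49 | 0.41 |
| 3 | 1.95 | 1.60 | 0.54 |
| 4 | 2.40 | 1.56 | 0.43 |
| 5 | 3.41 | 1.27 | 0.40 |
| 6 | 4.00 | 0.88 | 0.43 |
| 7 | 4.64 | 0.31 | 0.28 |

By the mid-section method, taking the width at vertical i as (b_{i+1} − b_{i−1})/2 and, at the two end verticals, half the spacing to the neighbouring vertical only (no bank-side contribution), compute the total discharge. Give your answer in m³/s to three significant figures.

2.38 m³/s

w_1 = (1.04 − 0.00)/2 = 0.52 m; q_1 = 0.20 × 0.37 × 0.52 = 0.03848 m³/s
w_2 = (1.95 − 0.00)/2 = 0.975 m; q_2 = 0.41 × 1.49 × 0.975 = 0.5956 m³/s
w_3 = (2.40 − 1.04)/2 = 0.68 m; q_3 = 0.54 × 1.60 × 0.68 = 0.5875 m³/s
w_4 = (3.41 − 1.95)/2 = 0.73 m; q_4 = 0.43 × 1.56 × 0.73 = 0.4897 m³/s
w_5 = (4.00 − 2.40)/2 = 0.8 m; q_5 = 0.40 × 1.27 × 0.8 = 0.4064 m³/s
w_6 = (4.64 − 3.41)/2 = 0.615 m; q_6 = 0.43 × 0.88 × 0.615 = 0.2327 m³/s
w_7 = (4.64 − 4.00)/2 = 0.32 m; q_7 = 0.28 × 0.31 × 0.32 = 0.02778 m³/s
Q = Σ qᵢ = 2.378 m³/s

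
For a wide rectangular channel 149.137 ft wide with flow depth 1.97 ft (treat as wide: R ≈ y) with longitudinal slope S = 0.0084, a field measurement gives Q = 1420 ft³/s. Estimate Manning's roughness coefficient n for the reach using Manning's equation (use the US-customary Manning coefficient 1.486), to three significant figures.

0.0443

A = b·y = 149.137 × 1.97 = 293.8 ft²
Wide channel: R ≈ y = 1.97 ft
n = (1.486/Q)·A·R^(2/3)·S^(1/2) = (1.486/1420) × 293.8 × 1.571 × 0.09165 = 0.04428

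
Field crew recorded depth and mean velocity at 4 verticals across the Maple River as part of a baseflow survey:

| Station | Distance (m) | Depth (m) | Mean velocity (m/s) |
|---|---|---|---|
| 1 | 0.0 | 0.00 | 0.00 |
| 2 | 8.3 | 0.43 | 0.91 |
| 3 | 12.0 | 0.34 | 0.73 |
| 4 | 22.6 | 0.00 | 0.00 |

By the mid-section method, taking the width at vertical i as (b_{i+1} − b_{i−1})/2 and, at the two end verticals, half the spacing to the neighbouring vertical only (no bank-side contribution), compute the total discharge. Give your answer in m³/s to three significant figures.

w_2 = (12.0 − 0.0)/2 = 6 m; q_2 = 0.91 × 0.43 × 6 = 2.348 m³/s
w_3 = (22.6 − 8.3)/2 = 7.15 m; q_3 = 0.73 × 0.34 × 7.15 = 1.775 m³/s
Stations 1, 4 contribute zero (depth or velocity is 0).
Q = Σ qᵢ = 4.122 m³/s

4.12 m³/s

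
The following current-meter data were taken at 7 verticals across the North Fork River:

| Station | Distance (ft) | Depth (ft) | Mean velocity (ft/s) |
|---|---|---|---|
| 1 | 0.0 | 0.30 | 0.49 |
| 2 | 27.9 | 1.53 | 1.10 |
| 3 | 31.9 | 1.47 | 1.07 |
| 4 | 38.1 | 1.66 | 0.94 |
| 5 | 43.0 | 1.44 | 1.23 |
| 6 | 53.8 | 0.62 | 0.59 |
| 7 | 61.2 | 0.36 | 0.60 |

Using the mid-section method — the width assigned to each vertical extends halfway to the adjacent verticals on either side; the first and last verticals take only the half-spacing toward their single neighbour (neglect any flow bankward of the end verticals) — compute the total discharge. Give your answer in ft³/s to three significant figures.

63.6 ft³/s

w_1 = (27.9 − 0.0)/2 = 13.95 ft; q_1 = 0.49 × 0.30 × 13.95 = 2.051 ft³/s
w_2 = (31.9 − 0.0)/2 = 15.95 ft; q_2 = 1.10 × 1.53 × 15.95 = 26.84 ft³/s
w_3 = (38.1 − 27.9)/2 = 5.1 ft; q_3 = 1.07 × 1.47 × 5.1 = 8.022 ft³/s
w_4 = (43.0 − 31.9)/2 = 5.55 ft; q_4 = 0.94 × 1.66 × 5.55 = 8.660 ft³/s
w_5 = (53.8 − 38.1)/2 = 7.85 ft; q_5 = 1.23 × 1.44 × 7.85 = 13.90 ft³/s
w_6 = (61.2 − 43.0)/2 = 9.1 ft; q_6 = 0.59 × 0.62 × 9.1 = 3.329 ft³/s
w_7 = (61.2 − 53.8)/2 = 3.7 ft; q_7 = 0.60 × 0.36 × 3.7 = 0.7992 ft³/s
Q = Σ qᵢ = 63.61 ft³/s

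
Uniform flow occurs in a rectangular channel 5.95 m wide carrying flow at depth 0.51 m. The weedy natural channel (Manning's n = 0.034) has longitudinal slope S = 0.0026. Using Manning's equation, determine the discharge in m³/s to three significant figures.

2.61 m³/s

A = b·y = 5.95 × 0.51 = 3.035 m²
P = b + 2y = 5.95 + 2×0.51 = 6.970 m
R = A/P = 3.035/6.970 = 0.4354 m
Q = (1/n)·A·R^(2/3)·S^(1/2) = (1/0.034) × 3.035 × 0.4354^(2/3) × 0.0026^(1/2) = 2.614 m³/s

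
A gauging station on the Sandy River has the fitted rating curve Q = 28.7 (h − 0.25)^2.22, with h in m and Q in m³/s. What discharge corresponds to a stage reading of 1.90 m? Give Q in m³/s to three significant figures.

Q = 28.7 × (1.90 − 0.25)^2.22 = 28.7 × 1.65^2.22 = 87.24 m³/s

87.2 m³/s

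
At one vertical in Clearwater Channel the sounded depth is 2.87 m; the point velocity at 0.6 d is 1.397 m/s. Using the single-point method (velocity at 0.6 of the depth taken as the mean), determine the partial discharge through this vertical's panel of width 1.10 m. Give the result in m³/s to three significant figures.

v̄ = v₀.₆ = 1.397 m/s
q = v̄ × d × w = 1.397 × 2.87 × 1.10 = 4.410 m³/s

4.41 m³/s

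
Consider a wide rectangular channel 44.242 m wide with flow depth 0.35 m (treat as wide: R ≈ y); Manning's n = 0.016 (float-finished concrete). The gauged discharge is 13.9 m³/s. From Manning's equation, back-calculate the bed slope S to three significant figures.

A = b·y = 44.242 × 0.35 = 15.48 m²
Wide channel: R ≈ y = 0.35 m
S = (Q·n / (1·A·R^(2/3)))² = (13.9×0.016 / (1×15.48×0.4966))² = 0.0008363

0.000836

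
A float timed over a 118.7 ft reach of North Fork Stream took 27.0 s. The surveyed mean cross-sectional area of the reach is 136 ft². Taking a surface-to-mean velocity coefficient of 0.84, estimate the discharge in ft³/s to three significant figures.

v_surface = L / t̄ = 118.7 / 27 = 4.396 ft/s
v_mean = 0.84 × 4.396 = 3.693 ft/s
Q = A × v_mean = 136 × 3.693 = 502.2 ft³/s

502 ft³/s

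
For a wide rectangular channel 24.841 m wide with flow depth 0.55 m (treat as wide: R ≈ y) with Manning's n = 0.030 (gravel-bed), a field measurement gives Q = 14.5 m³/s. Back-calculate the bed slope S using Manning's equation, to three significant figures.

0.00225

A = b·y = 24.841 × 0.55 = 13.66 m²
Wide channel: R ≈ y = 0.55 m
S = (Q·n / (1·A·R^(2/3)))² = (14.5×0.030 / (1×13.66×0.6713))² = 0.002250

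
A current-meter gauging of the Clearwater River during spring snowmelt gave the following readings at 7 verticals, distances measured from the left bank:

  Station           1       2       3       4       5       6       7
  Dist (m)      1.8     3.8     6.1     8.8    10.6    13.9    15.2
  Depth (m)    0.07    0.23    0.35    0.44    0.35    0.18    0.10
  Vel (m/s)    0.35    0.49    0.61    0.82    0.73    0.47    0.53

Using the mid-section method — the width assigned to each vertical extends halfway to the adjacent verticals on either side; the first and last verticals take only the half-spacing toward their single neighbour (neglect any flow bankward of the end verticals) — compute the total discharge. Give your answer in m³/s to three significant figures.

w_1 = (3.8 − 1.8)/2 = 1 m; q_1 = 0.35 × 0.07 × 1 = 0.02450 m³/s
w_2 = (6.1 − 1.8)/2 = 2.15 m; q_2 = 0.49 × 0.23 × 2.15 = 0.2423 m³/s
w_3 = (8.8 − 3.8)/2 = 2.5 m; q_3 = 0.61 × 0.35 × 2.5 = 0.5338 m³/s
w_4 = (10.6 − 6.1)/2 = 2.25 m; q_4 = 0.82 × 0.44 × 2.25 = 0.8118 m³/s
w_5 = (13.9 − 8.8)/2 = 2.55 m; q_5 = 0.73 × 0.35 × 2.55 = 0.6515 m³/s
w_6 = (15.2 − 10.6)/2 = 2.3 m; q_6 = 0.47 × 0.18 × 2.3 = 0.1946 m³/s
w_7 = (15.2 − 13.9)/2 = 0.65 m; q_7 = 0.53 × 0.10 × 0.65 = 0.03445 m³/s
Q = Σ qᵢ = 2.493 m³/s

2.49 m³/s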